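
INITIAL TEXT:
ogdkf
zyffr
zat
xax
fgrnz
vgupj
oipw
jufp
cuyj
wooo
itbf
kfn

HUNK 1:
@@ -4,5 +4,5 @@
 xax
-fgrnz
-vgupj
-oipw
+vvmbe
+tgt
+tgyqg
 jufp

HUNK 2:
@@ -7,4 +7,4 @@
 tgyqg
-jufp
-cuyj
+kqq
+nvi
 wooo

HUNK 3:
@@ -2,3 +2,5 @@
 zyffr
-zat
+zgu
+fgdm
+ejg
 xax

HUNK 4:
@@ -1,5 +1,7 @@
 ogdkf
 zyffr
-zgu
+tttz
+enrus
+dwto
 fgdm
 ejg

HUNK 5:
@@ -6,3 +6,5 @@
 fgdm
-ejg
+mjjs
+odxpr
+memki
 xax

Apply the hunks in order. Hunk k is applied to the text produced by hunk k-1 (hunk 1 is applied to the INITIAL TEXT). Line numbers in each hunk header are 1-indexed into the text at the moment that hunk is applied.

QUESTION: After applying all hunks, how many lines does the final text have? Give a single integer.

Answer: 18

Derivation:
Hunk 1: at line 4 remove [fgrnz,vgupj,oipw] add [vvmbe,tgt,tgyqg] -> 12 lines: ogdkf zyffr zat xax vvmbe tgt tgyqg jufp cuyj wooo itbf kfn
Hunk 2: at line 7 remove [jufp,cuyj] add [kqq,nvi] -> 12 lines: ogdkf zyffr zat xax vvmbe tgt tgyqg kqq nvi wooo itbf kfn
Hunk 3: at line 2 remove [zat] add [zgu,fgdm,ejg] -> 14 lines: ogdkf zyffr zgu fgdm ejg xax vvmbe tgt tgyqg kqq nvi wooo itbf kfn
Hunk 4: at line 1 remove [zgu] add [tttz,enrus,dwto] -> 16 lines: ogdkf zyffr tttz enrus dwto fgdm ejg xax vvmbe tgt tgyqg kqq nvi wooo itbf kfn
Hunk 5: at line 6 remove [ejg] add [mjjs,odxpr,memki] -> 18 lines: ogdkf zyffr tttz enrus dwto fgdm mjjs odxpr memki xax vvmbe tgt tgyqg kqq nvi wooo itbf kfn
Final line count: 18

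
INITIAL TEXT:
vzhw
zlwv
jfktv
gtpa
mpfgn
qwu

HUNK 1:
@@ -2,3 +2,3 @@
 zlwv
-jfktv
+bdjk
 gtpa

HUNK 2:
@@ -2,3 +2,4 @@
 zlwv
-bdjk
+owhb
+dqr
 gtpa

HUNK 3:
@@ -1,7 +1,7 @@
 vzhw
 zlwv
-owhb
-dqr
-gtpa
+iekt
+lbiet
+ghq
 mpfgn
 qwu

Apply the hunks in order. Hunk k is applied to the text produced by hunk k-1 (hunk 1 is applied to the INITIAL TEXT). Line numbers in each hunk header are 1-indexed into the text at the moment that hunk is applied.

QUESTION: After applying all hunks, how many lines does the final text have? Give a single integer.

Hunk 1: at line 2 remove [jfktv] add [bdjk] -> 6 lines: vzhw zlwv bdjk gtpa mpfgn qwu
Hunk 2: at line 2 remove [bdjk] add [owhb,dqr] -> 7 lines: vzhw zlwv owhb dqr gtpa mpfgn qwu
Hunk 3: at line 1 remove [owhb,dqr,gtpa] add [iekt,lbiet,ghq] -> 7 lines: vzhw zlwv iekt lbiet ghq mpfgn qwu
Final line count: 7

Answer: 7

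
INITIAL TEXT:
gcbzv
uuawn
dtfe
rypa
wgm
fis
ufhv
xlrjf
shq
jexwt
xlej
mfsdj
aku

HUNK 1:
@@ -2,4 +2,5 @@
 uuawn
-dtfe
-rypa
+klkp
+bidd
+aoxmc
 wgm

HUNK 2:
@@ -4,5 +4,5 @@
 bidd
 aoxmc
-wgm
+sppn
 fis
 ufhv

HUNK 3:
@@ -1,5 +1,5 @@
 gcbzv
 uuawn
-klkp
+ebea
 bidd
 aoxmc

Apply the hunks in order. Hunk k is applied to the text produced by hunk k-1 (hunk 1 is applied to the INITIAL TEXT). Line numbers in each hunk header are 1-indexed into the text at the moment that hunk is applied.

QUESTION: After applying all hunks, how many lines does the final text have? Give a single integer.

Hunk 1: at line 2 remove [dtfe,rypa] add [klkp,bidd,aoxmc] -> 14 lines: gcbzv uuawn klkp bidd aoxmc wgm fis ufhv xlrjf shq jexwt xlej mfsdj aku
Hunk 2: at line 4 remove [wgm] add [sppn] -> 14 lines: gcbzv uuawn klkp bidd aoxmc sppn fis ufhv xlrjf shq jexwt xlej mfsdj aku
Hunk 3: at line 1 remove [klkp] add [ebea] -> 14 lines: gcbzv uuawn ebea bidd aoxmc sppn fis ufhv xlrjf shq jexwt xlej mfsdj aku
Final line count: 14

Answer: 14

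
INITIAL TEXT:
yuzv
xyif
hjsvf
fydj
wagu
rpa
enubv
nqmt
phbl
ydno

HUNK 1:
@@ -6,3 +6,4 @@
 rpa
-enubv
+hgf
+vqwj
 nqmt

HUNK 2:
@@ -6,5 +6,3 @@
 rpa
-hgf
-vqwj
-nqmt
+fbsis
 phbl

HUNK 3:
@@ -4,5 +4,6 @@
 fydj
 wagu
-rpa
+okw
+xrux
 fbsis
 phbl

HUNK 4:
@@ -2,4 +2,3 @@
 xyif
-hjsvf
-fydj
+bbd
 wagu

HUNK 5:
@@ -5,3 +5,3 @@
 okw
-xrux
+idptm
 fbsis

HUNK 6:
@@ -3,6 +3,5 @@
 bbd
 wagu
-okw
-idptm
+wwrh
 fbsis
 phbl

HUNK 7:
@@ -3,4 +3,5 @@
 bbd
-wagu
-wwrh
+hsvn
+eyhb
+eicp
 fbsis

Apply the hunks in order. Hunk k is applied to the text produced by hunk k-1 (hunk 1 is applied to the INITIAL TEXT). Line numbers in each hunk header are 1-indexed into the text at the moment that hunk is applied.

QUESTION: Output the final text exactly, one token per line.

Hunk 1: at line 6 remove [enubv] add [hgf,vqwj] -> 11 lines: yuzv xyif hjsvf fydj wagu rpa hgf vqwj nqmt phbl ydno
Hunk 2: at line 6 remove [hgf,vqwj,nqmt] add [fbsis] -> 9 lines: yuzv xyif hjsvf fydj wagu rpa fbsis phbl ydno
Hunk 3: at line 4 remove [rpa] add [okw,xrux] -> 10 lines: yuzv xyif hjsvf fydj wagu okw xrux fbsis phbl ydno
Hunk 4: at line 2 remove [hjsvf,fydj] add [bbd] -> 9 lines: yuzv xyif bbd wagu okw xrux fbsis phbl ydno
Hunk 5: at line 5 remove [xrux] add [idptm] -> 9 lines: yuzv xyif bbd wagu okw idptm fbsis phbl ydno
Hunk 6: at line 3 remove [okw,idptm] add [wwrh] -> 8 lines: yuzv xyif bbd wagu wwrh fbsis phbl ydno
Hunk 7: at line 3 remove [wagu,wwrh] add [hsvn,eyhb,eicp] -> 9 lines: yuzv xyif bbd hsvn eyhb eicp fbsis phbl ydno

Answer: yuzv
xyif
bbd
hsvn
eyhb
eicp
fbsis
phbl
ydno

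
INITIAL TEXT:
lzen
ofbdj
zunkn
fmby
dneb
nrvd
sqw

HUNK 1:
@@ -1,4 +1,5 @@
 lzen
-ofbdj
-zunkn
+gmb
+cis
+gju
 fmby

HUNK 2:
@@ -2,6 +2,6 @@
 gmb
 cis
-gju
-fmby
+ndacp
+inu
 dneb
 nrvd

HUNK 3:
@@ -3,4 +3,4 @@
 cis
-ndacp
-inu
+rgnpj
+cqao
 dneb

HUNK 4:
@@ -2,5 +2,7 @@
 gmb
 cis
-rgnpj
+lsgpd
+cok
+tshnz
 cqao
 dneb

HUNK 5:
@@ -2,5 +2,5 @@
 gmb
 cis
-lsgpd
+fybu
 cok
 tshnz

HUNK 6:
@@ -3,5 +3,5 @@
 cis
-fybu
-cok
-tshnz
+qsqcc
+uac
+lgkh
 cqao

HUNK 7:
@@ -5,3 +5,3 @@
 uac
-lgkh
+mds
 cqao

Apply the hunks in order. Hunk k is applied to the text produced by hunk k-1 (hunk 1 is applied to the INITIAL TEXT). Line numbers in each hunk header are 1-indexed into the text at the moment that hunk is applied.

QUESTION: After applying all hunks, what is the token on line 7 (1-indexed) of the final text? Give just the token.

Answer: cqao

Derivation:
Hunk 1: at line 1 remove [ofbdj,zunkn] add [gmb,cis,gju] -> 8 lines: lzen gmb cis gju fmby dneb nrvd sqw
Hunk 2: at line 2 remove [gju,fmby] add [ndacp,inu] -> 8 lines: lzen gmb cis ndacp inu dneb nrvd sqw
Hunk 3: at line 3 remove [ndacp,inu] add [rgnpj,cqao] -> 8 lines: lzen gmb cis rgnpj cqao dneb nrvd sqw
Hunk 4: at line 2 remove [rgnpj] add [lsgpd,cok,tshnz] -> 10 lines: lzen gmb cis lsgpd cok tshnz cqao dneb nrvd sqw
Hunk 5: at line 2 remove [lsgpd] add [fybu] -> 10 lines: lzen gmb cis fybu cok tshnz cqao dneb nrvd sqw
Hunk 6: at line 3 remove [fybu,cok,tshnz] add [qsqcc,uac,lgkh] -> 10 lines: lzen gmb cis qsqcc uac lgkh cqao dneb nrvd sqw
Hunk 7: at line 5 remove [lgkh] add [mds] -> 10 lines: lzen gmb cis qsqcc uac mds cqao dneb nrvd sqw
Final line 7: cqao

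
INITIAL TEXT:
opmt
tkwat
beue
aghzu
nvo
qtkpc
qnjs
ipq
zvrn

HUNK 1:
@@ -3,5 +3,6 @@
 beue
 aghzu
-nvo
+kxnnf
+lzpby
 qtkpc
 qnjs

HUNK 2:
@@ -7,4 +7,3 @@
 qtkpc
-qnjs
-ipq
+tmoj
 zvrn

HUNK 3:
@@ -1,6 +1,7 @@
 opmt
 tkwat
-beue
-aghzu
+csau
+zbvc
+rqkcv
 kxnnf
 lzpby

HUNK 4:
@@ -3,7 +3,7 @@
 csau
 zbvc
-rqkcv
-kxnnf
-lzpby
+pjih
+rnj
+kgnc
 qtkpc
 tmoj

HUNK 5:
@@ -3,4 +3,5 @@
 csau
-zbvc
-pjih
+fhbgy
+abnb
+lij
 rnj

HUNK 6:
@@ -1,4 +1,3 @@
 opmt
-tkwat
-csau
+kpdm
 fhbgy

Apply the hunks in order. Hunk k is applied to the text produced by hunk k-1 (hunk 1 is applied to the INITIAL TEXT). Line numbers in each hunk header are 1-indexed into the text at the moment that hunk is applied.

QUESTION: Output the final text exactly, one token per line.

Hunk 1: at line 3 remove [nvo] add [kxnnf,lzpby] -> 10 lines: opmt tkwat beue aghzu kxnnf lzpby qtkpc qnjs ipq zvrn
Hunk 2: at line 7 remove [qnjs,ipq] add [tmoj] -> 9 lines: opmt tkwat beue aghzu kxnnf lzpby qtkpc tmoj zvrn
Hunk 3: at line 1 remove [beue,aghzu] add [csau,zbvc,rqkcv] -> 10 lines: opmt tkwat csau zbvc rqkcv kxnnf lzpby qtkpc tmoj zvrn
Hunk 4: at line 3 remove [rqkcv,kxnnf,lzpby] add [pjih,rnj,kgnc] -> 10 lines: opmt tkwat csau zbvc pjih rnj kgnc qtkpc tmoj zvrn
Hunk 5: at line 3 remove [zbvc,pjih] add [fhbgy,abnb,lij] -> 11 lines: opmt tkwat csau fhbgy abnb lij rnj kgnc qtkpc tmoj zvrn
Hunk 6: at line 1 remove [tkwat,csau] add [kpdm] -> 10 lines: opmt kpdm fhbgy abnb lij rnj kgnc qtkpc tmoj zvrn

Answer: opmt
kpdm
fhbgy
abnb
lij
rnj
kgnc
qtkpc
tmoj
zvrn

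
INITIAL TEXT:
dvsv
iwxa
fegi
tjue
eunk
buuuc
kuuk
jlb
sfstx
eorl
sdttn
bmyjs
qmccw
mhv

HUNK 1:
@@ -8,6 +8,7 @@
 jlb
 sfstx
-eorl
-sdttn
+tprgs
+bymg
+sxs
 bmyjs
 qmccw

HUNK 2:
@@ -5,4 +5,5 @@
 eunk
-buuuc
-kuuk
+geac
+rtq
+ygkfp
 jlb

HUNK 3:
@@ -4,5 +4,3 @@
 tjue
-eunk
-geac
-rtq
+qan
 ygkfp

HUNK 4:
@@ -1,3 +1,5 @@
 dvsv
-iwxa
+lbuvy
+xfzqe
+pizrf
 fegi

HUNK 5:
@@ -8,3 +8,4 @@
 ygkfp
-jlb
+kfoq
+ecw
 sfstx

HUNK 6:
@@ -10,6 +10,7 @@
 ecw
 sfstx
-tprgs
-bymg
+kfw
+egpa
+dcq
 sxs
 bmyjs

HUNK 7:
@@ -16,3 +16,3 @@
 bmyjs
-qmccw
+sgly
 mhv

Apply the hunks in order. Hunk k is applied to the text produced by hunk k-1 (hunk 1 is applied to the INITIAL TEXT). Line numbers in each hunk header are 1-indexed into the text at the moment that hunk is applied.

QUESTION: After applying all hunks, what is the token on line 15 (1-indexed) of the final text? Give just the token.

Answer: sxs

Derivation:
Hunk 1: at line 8 remove [eorl,sdttn] add [tprgs,bymg,sxs] -> 15 lines: dvsv iwxa fegi tjue eunk buuuc kuuk jlb sfstx tprgs bymg sxs bmyjs qmccw mhv
Hunk 2: at line 5 remove [buuuc,kuuk] add [geac,rtq,ygkfp] -> 16 lines: dvsv iwxa fegi tjue eunk geac rtq ygkfp jlb sfstx tprgs bymg sxs bmyjs qmccw mhv
Hunk 3: at line 4 remove [eunk,geac,rtq] add [qan] -> 14 lines: dvsv iwxa fegi tjue qan ygkfp jlb sfstx tprgs bymg sxs bmyjs qmccw mhv
Hunk 4: at line 1 remove [iwxa] add [lbuvy,xfzqe,pizrf] -> 16 lines: dvsv lbuvy xfzqe pizrf fegi tjue qan ygkfp jlb sfstx tprgs bymg sxs bmyjs qmccw mhv
Hunk 5: at line 8 remove [jlb] add [kfoq,ecw] -> 17 lines: dvsv lbuvy xfzqe pizrf fegi tjue qan ygkfp kfoq ecw sfstx tprgs bymg sxs bmyjs qmccw mhv
Hunk 6: at line 10 remove [tprgs,bymg] add [kfw,egpa,dcq] -> 18 lines: dvsv lbuvy xfzqe pizrf fegi tjue qan ygkfp kfoq ecw sfstx kfw egpa dcq sxs bmyjs qmccw mhv
Hunk 7: at line 16 remove [qmccw] add [sgly] -> 18 lines: dvsv lbuvy xfzqe pizrf fegi tjue qan ygkfp kfoq ecw sfstx kfw egpa dcq sxs bmyjs sgly mhv
Final line 15: sxs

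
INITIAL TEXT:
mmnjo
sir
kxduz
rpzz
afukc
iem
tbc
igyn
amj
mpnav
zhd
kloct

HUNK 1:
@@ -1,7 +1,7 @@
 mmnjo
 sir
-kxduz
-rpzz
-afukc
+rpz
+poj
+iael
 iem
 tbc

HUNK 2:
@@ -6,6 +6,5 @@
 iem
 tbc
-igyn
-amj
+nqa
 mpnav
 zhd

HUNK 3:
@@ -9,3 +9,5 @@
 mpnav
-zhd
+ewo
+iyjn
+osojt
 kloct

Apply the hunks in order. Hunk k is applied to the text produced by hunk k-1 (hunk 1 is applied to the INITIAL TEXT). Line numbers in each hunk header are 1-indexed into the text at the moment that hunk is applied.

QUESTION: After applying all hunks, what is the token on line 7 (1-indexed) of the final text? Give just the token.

Answer: tbc

Derivation:
Hunk 1: at line 1 remove [kxduz,rpzz,afukc] add [rpz,poj,iael] -> 12 lines: mmnjo sir rpz poj iael iem tbc igyn amj mpnav zhd kloct
Hunk 2: at line 6 remove [igyn,amj] add [nqa] -> 11 lines: mmnjo sir rpz poj iael iem tbc nqa mpnav zhd kloct
Hunk 3: at line 9 remove [zhd] add [ewo,iyjn,osojt] -> 13 lines: mmnjo sir rpz poj iael iem tbc nqa mpnav ewo iyjn osojt kloct
Final line 7: tbc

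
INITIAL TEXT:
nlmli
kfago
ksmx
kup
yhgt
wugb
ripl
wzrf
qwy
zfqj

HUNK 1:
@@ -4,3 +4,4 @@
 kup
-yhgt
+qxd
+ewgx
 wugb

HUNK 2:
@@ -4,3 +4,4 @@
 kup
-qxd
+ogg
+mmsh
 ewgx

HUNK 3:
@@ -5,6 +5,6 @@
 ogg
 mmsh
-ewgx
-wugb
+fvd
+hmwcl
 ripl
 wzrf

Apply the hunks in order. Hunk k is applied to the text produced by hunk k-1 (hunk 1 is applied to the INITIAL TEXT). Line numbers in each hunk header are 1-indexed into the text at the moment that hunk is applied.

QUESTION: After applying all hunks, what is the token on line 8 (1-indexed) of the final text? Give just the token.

Hunk 1: at line 4 remove [yhgt] add [qxd,ewgx] -> 11 lines: nlmli kfago ksmx kup qxd ewgx wugb ripl wzrf qwy zfqj
Hunk 2: at line 4 remove [qxd] add [ogg,mmsh] -> 12 lines: nlmli kfago ksmx kup ogg mmsh ewgx wugb ripl wzrf qwy zfqj
Hunk 3: at line 5 remove [ewgx,wugb] add [fvd,hmwcl] -> 12 lines: nlmli kfago ksmx kup ogg mmsh fvd hmwcl ripl wzrf qwy zfqj
Final line 8: hmwcl

Answer: hmwcl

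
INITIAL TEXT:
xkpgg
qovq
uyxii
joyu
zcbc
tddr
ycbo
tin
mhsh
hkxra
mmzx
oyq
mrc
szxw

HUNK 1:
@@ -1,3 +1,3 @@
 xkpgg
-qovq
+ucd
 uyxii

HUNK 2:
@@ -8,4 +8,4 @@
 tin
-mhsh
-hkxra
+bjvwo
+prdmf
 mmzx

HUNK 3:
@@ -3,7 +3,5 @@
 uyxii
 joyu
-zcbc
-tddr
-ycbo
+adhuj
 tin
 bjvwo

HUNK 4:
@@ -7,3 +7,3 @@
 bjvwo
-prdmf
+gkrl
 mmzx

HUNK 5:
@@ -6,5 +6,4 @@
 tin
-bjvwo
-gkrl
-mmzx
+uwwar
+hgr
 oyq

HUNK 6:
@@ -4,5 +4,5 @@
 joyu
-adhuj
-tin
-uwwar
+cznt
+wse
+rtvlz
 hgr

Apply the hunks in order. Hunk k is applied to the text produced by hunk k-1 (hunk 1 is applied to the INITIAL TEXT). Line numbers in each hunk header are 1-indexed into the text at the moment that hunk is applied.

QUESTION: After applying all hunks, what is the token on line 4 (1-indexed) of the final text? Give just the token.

Hunk 1: at line 1 remove [qovq] add [ucd] -> 14 lines: xkpgg ucd uyxii joyu zcbc tddr ycbo tin mhsh hkxra mmzx oyq mrc szxw
Hunk 2: at line 8 remove [mhsh,hkxra] add [bjvwo,prdmf] -> 14 lines: xkpgg ucd uyxii joyu zcbc tddr ycbo tin bjvwo prdmf mmzx oyq mrc szxw
Hunk 3: at line 3 remove [zcbc,tddr,ycbo] add [adhuj] -> 12 lines: xkpgg ucd uyxii joyu adhuj tin bjvwo prdmf mmzx oyq mrc szxw
Hunk 4: at line 7 remove [prdmf] add [gkrl] -> 12 lines: xkpgg ucd uyxii joyu adhuj tin bjvwo gkrl mmzx oyq mrc szxw
Hunk 5: at line 6 remove [bjvwo,gkrl,mmzx] add [uwwar,hgr] -> 11 lines: xkpgg ucd uyxii joyu adhuj tin uwwar hgr oyq mrc szxw
Hunk 6: at line 4 remove [adhuj,tin,uwwar] add [cznt,wse,rtvlz] -> 11 lines: xkpgg ucd uyxii joyu cznt wse rtvlz hgr oyq mrc szxw
Final line 4: joyu

Answer: joyu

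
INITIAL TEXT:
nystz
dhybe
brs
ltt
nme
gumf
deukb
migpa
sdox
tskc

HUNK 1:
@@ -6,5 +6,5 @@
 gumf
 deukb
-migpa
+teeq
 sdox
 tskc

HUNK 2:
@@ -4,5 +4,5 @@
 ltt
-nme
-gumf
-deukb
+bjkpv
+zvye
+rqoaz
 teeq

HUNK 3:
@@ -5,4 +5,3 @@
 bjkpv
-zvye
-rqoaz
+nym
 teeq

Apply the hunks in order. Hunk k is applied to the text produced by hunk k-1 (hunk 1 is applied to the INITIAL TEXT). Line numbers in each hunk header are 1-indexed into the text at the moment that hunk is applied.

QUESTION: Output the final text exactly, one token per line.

Answer: nystz
dhybe
brs
ltt
bjkpv
nym
teeq
sdox
tskc

Derivation:
Hunk 1: at line 6 remove [migpa] add [teeq] -> 10 lines: nystz dhybe brs ltt nme gumf deukb teeq sdox tskc
Hunk 2: at line 4 remove [nme,gumf,deukb] add [bjkpv,zvye,rqoaz] -> 10 lines: nystz dhybe brs ltt bjkpv zvye rqoaz teeq sdox tskc
Hunk 3: at line 5 remove [zvye,rqoaz] add [nym] -> 9 lines: nystz dhybe brs ltt bjkpv nym teeq sdox tskc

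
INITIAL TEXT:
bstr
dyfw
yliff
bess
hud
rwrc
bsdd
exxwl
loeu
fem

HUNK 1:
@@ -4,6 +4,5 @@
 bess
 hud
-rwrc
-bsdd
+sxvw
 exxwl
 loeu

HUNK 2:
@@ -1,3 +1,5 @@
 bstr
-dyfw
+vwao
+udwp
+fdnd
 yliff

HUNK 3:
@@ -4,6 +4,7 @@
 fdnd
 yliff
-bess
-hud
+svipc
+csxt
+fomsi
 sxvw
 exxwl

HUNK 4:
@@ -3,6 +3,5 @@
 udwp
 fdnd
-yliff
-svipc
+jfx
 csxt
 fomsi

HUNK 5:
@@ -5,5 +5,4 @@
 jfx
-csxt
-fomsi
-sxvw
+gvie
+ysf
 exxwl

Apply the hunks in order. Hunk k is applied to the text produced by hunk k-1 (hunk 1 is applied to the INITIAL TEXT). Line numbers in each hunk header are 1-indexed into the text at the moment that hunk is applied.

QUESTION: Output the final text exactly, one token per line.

Hunk 1: at line 4 remove [rwrc,bsdd] add [sxvw] -> 9 lines: bstr dyfw yliff bess hud sxvw exxwl loeu fem
Hunk 2: at line 1 remove [dyfw] add [vwao,udwp,fdnd] -> 11 lines: bstr vwao udwp fdnd yliff bess hud sxvw exxwl loeu fem
Hunk 3: at line 4 remove [bess,hud] add [svipc,csxt,fomsi] -> 12 lines: bstr vwao udwp fdnd yliff svipc csxt fomsi sxvw exxwl loeu fem
Hunk 4: at line 3 remove [yliff,svipc] add [jfx] -> 11 lines: bstr vwao udwp fdnd jfx csxt fomsi sxvw exxwl loeu fem
Hunk 5: at line 5 remove [csxt,fomsi,sxvw] add [gvie,ysf] -> 10 lines: bstr vwao udwp fdnd jfx gvie ysf exxwl loeu fem

Answer: bstr
vwao
udwp
fdnd
jfx
gvie
ysf
exxwl
loeu
fem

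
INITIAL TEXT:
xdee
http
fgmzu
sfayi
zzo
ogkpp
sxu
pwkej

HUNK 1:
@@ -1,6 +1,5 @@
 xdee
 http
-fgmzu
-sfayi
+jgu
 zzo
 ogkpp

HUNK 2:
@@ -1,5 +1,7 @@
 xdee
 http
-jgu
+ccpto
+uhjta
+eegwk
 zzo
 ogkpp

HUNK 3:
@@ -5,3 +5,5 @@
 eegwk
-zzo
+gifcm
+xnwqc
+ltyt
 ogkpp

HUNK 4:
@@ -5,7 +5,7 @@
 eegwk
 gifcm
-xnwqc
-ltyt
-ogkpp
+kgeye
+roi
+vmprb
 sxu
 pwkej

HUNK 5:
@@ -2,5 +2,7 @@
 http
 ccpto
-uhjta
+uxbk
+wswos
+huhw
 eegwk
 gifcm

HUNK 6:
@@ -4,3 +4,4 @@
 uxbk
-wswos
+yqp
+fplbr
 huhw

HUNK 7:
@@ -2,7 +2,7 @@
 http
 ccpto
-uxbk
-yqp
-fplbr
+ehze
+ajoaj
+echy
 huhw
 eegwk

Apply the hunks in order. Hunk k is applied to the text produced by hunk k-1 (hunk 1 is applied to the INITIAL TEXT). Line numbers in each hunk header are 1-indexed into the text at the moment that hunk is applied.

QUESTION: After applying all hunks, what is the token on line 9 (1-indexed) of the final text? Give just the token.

Hunk 1: at line 1 remove [fgmzu,sfayi] add [jgu] -> 7 lines: xdee http jgu zzo ogkpp sxu pwkej
Hunk 2: at line 1 remove [jgu] add [ccpto,uhjta,eegwk] -> 9 lines: xdee http ccpto uhjta eegwk zzo ogkpp sxu pwkej
Hunk 3: at line 5 remove [zzo] add [gifcm,xnwqc,ltyt] -> 11 lines: xdee http ccpto uhjta eegwk gifcm xnwqc ltyt ogkpp sxu pwkej
Hunk 4: at line 5 remove [xnwqc,ltyt,ogkpp] add [kgeye,roi,vmprb] -> 11 lines: xdee http ccpto uhjta eegwk gifcm kgeye roi vmprb sxu pwkej
Hunk 5: at line 2 remove [uhjta] add [uxbk,wswos,huhw] -> 13 lines: xdee http ccpto uxbk wswos huhw eegwk gifcm kgeye roi vmprb sxu pwkej
Hunk 6: at line 4 remove [wswos] add [yqp,fplbr] -> 14 lines: xdee http ccpto uxbk yqp fplbr huhw eegwk gifcm kgeye roi vmprb sxu pwkej
Hunk 7: at line 2 remove [uxbk,yqp,fplbr] add [ehze,ajoaj,echy] -> 14 lines: xdee http ccpto ehze ajoaj echy huhw eegwk gifcm kgeye roi vmprb sxu pwkej
Final line 9: gifcm

Answer: gifcm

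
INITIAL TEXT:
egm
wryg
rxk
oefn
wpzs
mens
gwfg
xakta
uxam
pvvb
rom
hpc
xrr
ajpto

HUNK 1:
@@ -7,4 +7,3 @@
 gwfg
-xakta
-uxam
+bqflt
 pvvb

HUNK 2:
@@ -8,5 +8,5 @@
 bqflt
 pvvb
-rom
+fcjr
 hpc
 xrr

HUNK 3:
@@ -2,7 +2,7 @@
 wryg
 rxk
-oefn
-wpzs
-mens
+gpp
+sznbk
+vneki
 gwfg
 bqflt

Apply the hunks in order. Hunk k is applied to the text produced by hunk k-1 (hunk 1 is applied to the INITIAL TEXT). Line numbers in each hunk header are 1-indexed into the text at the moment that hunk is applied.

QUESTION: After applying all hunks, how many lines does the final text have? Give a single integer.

Answer: 13

Derivation:
Hunk 1: at line 7 remove [xakta,uxam] add [bqflt] -> 13 lines: egm wryg rxk oefn wpzs mens gwfg bqflt pvvb rom hpc xrr ajpto
Hunk 2: at line 8 remove [rom] add [fcjr] -> 13 lines: egm wryg rxk oefn wpzs mens gwfg bqflt pvvb fcjr hpc xrr ajpto
Hunk 3: at line 2 remove [oefn,wpzs,mens] add [gpp,sznbk,vneki] -> 13 lines: egm wryg rxk gpp sznbk vneki gwfg bqflt pvvb fcjr hpc xrr ajpto
Final line count: 13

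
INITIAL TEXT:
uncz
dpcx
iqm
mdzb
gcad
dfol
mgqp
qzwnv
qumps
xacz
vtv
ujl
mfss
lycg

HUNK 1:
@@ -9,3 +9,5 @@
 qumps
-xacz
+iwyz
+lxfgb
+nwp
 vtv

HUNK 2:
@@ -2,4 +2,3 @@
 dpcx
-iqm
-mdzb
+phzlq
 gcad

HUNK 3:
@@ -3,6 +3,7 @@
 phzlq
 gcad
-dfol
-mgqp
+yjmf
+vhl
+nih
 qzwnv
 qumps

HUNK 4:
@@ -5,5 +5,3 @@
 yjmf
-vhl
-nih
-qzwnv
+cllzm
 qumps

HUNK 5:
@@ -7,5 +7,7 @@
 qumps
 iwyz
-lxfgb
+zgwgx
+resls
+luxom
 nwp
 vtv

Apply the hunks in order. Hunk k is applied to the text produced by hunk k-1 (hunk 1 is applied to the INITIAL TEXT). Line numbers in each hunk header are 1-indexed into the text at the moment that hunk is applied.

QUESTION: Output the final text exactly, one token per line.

Hunk 1: at line 9 remove [xacz] add [iwyz,lxfgb,nwp] -> 16 lines: uncz dpcx iqm mdzb gcad dfol mgqp qzwnv qumps iwyz lxfgb nwp vtv ujl mfss lycg
Hunk 2: at line 2 remove [iqm,mdzb] add [phzlq] -> 15 lines: uncz dpcx phzlq gcad dfol mgqp qzwnv qumps iwyz lxfgb nwp vtv ujl mfss lycg
Hunk 3: at line 3 remove [dfol,mgqp] add [yjmf,vhl,nih] -> 16 lines: uncz dpcx phzlq gcad yjmf vhl nih qzwnv qumps iwyz lxfgb nwp vtv ujl mfss lycg
Hunk 4: at line 5 remove [vhl,nih,qzwnv] add [cllzm] -> 14 lines: uncz dpcx phzlq gcad yjmf cllzm qumps iwyz lxfgb nwp vtv ujl mfss lycg
Hunk 5: at line 7 remove [lxfgb] add [zgwgx,resls,luxom] -> 16 lines: uncz dpcx phzlq gcad yjmf cllzm qumps iwyz zgwgx resls luxom nwp vtv ujl mfss lycg

Answer: uncz
dpcx
phzlq
gcad
yjmf
cllzm
qumps
iwyz
zgwgx
resls
luxom
nwp
vtv
ujl
mfss
lycg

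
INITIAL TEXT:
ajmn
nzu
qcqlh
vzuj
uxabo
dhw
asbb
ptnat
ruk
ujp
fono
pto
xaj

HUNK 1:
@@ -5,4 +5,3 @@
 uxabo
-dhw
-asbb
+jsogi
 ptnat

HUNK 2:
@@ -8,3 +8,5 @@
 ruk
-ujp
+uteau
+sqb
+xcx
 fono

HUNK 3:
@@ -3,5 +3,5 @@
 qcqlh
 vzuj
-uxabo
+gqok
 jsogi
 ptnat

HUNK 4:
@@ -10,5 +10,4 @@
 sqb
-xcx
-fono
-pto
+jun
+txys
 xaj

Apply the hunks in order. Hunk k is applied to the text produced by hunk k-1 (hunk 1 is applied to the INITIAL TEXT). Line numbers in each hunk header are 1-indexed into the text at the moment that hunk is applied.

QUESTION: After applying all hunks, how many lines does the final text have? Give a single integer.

Hunk 1: at line 5 remove [dhw,asbb] add [jsogi] -> 12 lines: ajmn nzu qcqlh vzuj uxabo jsogi ptnat ruk ujp fono pto xaj
Hunk 2: at line 8 remove [ujp] add [uteau,sqb,xcx] -> 14 lines: ajmn nzu qcqlh vzuj uxabo jsogi ptnat ruk uteau sqb xcx fono pto xaj
Hunk 3: at line 3 remove [uxabo] add [gqok] -> 14 lines: ajmn nzu qcqlh vzuj gqok jsogi ptnat ruk uteau sqb xcx fono pto xaj
Hunk 4: at line 10 remove [xcx,fono,pto] add [jun,txys] -> 13 lines: ajmn nzu qcqlh vzuj gqok jsogi ptnat ruk uteau sqb jun txys xaj
Final line count: 13

Answer: 13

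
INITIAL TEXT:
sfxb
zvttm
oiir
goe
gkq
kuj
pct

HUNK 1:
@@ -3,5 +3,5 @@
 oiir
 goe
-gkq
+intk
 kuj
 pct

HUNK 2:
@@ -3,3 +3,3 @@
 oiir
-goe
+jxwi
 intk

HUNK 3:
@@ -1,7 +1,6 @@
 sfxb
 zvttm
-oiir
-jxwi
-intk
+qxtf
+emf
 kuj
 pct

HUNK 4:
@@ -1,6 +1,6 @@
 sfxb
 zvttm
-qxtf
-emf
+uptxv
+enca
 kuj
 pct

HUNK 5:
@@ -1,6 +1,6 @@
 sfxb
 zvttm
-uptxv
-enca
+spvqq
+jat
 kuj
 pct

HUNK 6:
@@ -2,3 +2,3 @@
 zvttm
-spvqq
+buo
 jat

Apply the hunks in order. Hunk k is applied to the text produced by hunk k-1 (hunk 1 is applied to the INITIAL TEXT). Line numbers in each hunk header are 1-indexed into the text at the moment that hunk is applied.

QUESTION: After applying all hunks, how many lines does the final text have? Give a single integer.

Hunk 1: at line 3 remove [gkq] add [intk] -> 7 lines: sfxb zvttm oiir goe intk kuj pct
Hunk 2: at line 3 remove [goe] add [jxwi] -> 7 lines: sfxb zvttm oiir jxwi intk kuj pct
Hunk 3: at line 1 remove [oiir,jxwi,intk] add [qxtf,emf] -> 6 lines: sfxb zvttm qxtf emf kuj pct
Hunk 4: at line 1 remove [qxtf,emf] add [uptxv,enca] -> 6 lines: sfxb zvttm uptxv enca kuj pct
Hunk 5: at line 1 remove [uptxv,enca] add [spvqq,jat] -> 6 lines: sfxb zvttm spvqq jat kuj pct
Hunk 6: at line 2 remove [spvqq] add [buo] -> 6 lines: sfxb zvttm buo jat kuj pct
Final line count: 6

Answer: 6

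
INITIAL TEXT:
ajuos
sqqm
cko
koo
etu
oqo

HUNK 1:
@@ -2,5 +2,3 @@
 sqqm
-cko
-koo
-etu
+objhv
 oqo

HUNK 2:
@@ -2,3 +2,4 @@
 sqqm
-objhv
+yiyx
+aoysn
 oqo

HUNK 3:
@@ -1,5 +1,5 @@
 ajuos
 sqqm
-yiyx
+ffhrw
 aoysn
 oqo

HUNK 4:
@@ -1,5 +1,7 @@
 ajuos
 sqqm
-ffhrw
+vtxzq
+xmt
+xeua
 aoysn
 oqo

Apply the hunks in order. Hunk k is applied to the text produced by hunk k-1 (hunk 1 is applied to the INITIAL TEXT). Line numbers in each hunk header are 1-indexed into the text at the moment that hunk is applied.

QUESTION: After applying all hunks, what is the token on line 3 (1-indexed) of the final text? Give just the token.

Hunk 1: at line 2 remove [cko,koo,etu] add [objhv] -> 4 lines: ajuos sqqm objhv oqo
Hunk 2: at line 2 remove [objhv] add [yiyx,aoysn] -> 5 lines: ajuos sqqm yiyx aoysn oqo
Hunk 3: at line 1 remove [yiyx] add [ffhrw] -> 5 lines: ajuos sqqm ffhrw aoysn oqo
Hunk 4: at line 1 remove [ffhrw] add [vtxzq,xmt,xeua] -> 7 lines: ajuos sqqm vtxzq xmt xeua aoysn oqo
Final line 3: vtxzq

Answer: vtxzq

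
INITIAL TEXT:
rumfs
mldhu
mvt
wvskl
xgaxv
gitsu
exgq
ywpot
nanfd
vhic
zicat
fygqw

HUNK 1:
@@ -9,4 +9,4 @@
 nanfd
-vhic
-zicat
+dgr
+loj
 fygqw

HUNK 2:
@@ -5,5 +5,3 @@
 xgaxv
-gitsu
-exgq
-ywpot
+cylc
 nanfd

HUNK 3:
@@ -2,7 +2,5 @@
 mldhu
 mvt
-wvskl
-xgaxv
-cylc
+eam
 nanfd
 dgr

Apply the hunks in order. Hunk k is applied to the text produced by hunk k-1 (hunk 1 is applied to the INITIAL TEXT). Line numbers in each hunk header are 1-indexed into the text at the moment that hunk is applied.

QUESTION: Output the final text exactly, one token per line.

Hunk 1: at line 9 remove [vhic,zicat] add [dgr,loj] -> 12 lines: rumfs mldhu mvt wvskl xgaxv gitsu exgq ywpot nanfd dgr loj fygqw
Hunk 2: at line 5 remove [gitsu,exgq,ywpot] add [cylc] -> 10 lines: rumfs mldhu mvt wvskl xgaxv cylc nanfd dgr loj fygqw
Hunk 3: at line 2 remove [wvskl,xgaxv,cylc] add [eam] -> 8 lines: rumfs mldhu mvt eam nanfd dgr loj fygqw

Answer: rumfs
mldhu
mvt
eam
nanfd
dgr
loj
fygqw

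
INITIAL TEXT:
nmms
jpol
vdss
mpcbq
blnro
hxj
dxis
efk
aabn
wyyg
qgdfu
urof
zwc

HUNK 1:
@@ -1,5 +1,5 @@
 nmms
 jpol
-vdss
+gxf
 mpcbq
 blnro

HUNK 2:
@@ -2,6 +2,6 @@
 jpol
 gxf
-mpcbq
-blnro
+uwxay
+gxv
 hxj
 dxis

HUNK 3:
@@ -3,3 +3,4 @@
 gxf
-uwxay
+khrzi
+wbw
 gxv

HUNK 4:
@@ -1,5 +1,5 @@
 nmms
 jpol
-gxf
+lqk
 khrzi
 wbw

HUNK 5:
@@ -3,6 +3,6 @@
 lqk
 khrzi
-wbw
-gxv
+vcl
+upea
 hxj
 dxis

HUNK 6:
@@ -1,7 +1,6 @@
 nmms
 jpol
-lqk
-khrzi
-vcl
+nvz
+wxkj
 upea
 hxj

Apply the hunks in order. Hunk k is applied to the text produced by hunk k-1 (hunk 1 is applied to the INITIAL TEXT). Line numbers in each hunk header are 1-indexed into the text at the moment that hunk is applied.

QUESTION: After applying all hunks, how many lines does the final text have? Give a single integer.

Answer: 13

Derivation:
Hunk 1: at line 1 remove [vdss] add [gxf] -> 13 lines: nmms jpol gxf mpcbq blnro hxj dxis efk aabn wyyg qgdfu urof zwc
Hunk 2: at line 2 remove [mpcbq,blnro] add [uwxay,gxv] -> 13 lines: nmms jpol gxf uwxay gxv hxj dxis efk aabn wyyg qgdfu urof zwc
Hunk 3: at line 3 remove [uwxay] add [khrzi,wbw] -> 14 lines: nmms jpol gxf khrzi wbw gxv hxj dxis efk aabn wyyg qgdfu urof zwc
Hunk 4: at line 1 remove [gxf] add [lqk] -> 14 lines: nmms jpol lqk khrzi wbw gxv hxj dxis efk aabn wyyg qgdfu urof zwc
Hunk 5: at line 3 remove [wbw,gxv] add [vcl,upea] -> 14 lines: nmms jpol lqk khrzi vcl upea hxj dxis efk aabn wyyg qgdfu urof zwc
Hunk 6: at line 1 remove [lqk,khrzi,vcl] add [nvz,wxkj] -> 13 lines: nmms jpol nvz wxkj upea hxj dxis efk aabn wyyg qgdfu urof zwc
Final line count: 13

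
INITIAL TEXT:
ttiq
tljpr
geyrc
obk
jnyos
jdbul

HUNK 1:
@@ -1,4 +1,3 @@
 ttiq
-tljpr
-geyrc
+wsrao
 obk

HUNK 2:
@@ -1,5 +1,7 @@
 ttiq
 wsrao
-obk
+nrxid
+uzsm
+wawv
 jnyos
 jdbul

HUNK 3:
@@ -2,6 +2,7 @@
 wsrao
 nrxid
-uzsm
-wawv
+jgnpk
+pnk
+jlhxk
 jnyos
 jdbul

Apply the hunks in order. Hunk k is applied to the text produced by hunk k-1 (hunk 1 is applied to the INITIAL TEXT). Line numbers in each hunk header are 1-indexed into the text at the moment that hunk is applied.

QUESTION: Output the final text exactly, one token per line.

Answer: ttiq
wsrao
nrxid
jgnpk
pnk
jlhxk
jnyos
jdbul

Derivation:
Hunk 1: at line 1 remove [tljpr,geyrc] add [wsrao] -> 5 lines: ttiq wsrao obk jnyos jdbul
Hunk 2: at line 1 remove [obk] add [nrxid,uzsm,wawv] -> 7 lines: ttiq wsrao nrxid uzsm wawv jnyos jdbul
Hunk 3: at line 2 remove [uzsm,wawv] add [jgnpk,pnk,jlhxk] -> 8 lines: ttiq wsrao nrxid jgnpk pnk jlhxk jnyos jdbul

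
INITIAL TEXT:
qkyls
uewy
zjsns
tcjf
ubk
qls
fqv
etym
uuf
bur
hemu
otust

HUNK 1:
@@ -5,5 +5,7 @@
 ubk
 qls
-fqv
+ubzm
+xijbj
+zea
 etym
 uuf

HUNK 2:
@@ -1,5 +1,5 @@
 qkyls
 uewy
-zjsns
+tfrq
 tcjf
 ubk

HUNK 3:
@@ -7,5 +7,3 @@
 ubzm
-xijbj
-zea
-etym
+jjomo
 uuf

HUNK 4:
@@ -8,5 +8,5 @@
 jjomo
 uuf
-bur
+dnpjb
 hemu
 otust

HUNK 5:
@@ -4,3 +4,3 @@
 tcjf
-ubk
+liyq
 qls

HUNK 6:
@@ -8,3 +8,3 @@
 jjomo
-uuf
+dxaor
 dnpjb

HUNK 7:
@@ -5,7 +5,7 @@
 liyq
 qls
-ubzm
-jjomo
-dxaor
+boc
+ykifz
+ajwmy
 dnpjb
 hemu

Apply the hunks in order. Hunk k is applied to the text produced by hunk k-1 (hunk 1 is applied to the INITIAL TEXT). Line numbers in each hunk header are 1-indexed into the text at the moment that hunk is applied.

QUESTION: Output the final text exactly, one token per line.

Hunk 1: at line 5 remove [fqv] add [ubzm,xijbj,zea] -> 14 lines: qkyls uewy zjsns tcjf ubk qls ubzm xijbj zea etym uuf bur hemu otust
Hunk 2: at line 1 remove [zjsns] add [tfrq] -> 14 lines: qkyls uewy tfrq tcjf ubk qls ubzm xijbj zea etym uuf bur hemu otust
Hunk 3: at line 7 remove [xijbj,zea,etym] add [jjomo] -> 12 lines: qkyls uewy tfrq tcjf ubk qls ubzm jjomo uuf bur hemu otust
Hunk 4: at line 8 remove [bur] add [dnpjb] -> 12 lines: qkyls uewy tfrq tcjf ubk qls ubzm jjomo uuf dnpjb hemu otust
Hunk 5: at line 4 remove [ubk] add [liyq] -> 12 lines: qkyls uewy tfrq tcjf liyq qls ubzm jjomo uuf dnpjb hemu otust
Hunk 6: at line 8 remove [uuf] add [dxaor] -> 12 lines: qkyls uewy tfrq tcjf liyq qls ubzm jjomo dxaor dnpjb hemu otust
Hunk 7: at line 5 remove [ubzm,jjomo,dxaor] add [boc,ykifz,ajwmy] -> 12 lines: qkyls uewy tfrq tcjf liyq qls boc ykifz ajwmy dnpjb hemu otust

Answer: qkyls
uewy
tfrq
tcjf
liyq
qls
boc
ykifz
ajwmy
dnpjb
hemu
otust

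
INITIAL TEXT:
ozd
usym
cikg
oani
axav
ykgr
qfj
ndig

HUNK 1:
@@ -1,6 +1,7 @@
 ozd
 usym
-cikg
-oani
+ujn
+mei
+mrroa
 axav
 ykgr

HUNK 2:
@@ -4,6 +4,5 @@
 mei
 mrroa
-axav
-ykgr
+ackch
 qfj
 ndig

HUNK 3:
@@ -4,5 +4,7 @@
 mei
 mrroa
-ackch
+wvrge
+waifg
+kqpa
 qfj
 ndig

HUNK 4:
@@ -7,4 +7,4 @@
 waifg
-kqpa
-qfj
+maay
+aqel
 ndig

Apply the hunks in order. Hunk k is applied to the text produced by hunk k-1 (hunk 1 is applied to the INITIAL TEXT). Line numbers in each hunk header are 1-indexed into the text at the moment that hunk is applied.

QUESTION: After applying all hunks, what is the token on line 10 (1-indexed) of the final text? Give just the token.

Answer: ndig

Derivation:
Hunk 1: at line 1 remove [cikg,oani] add [ujn,mei,mrroa] -> 9 lines: ozd usym ujn mei mrroa axav ykgr qfj ndig
Hunk 2: at line 4 remove [axav,ykgr] add [ackch] -> 8 lines: ozd usym ujn mei mrroa ackch qfj ndig
Hunk 3: at line 4 remove [ackch] add [wvrge,waifg,kqpa] -> 10 lines: ozd usym ujn mei mrroa wvrge waifg kqpa qfj ndig
Hunk 4: at line 7 remove [kqpa,qfj] add [maay,aqel] -> 10 lines: ozd usym ujn mei mrroa wvrge waifg maay aqel ndig
Final line 10: ndig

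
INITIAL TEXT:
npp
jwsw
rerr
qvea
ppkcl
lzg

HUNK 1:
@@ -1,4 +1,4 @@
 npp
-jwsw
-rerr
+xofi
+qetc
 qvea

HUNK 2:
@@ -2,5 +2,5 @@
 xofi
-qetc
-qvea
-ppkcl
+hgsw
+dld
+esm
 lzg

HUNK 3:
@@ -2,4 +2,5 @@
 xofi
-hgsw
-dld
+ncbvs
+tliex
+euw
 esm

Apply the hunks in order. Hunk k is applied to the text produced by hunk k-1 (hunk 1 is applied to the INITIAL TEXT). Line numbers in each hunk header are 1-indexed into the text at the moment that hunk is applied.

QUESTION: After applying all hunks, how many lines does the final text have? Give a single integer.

Answer: 7

Derivation:
Hunk 1: at line 1 remove [jwsw,rerr] add [xofi,qetc] -> 6 lines: npp xofi qetc qvea ppkcl lzg
Hunk 2: at line 2 remove [qetc,qvea,ppkcl] add [hgsw,dld,esm] -> 6 lines: npp xofi hgsw dld esm lzg
Hunk 3: at line 2 remove [hgsw,dld] add [ncbvs,tliex,euw] -> 7 lines: npp xofi ncbvs tliex euw esm lzg
Final line count: 7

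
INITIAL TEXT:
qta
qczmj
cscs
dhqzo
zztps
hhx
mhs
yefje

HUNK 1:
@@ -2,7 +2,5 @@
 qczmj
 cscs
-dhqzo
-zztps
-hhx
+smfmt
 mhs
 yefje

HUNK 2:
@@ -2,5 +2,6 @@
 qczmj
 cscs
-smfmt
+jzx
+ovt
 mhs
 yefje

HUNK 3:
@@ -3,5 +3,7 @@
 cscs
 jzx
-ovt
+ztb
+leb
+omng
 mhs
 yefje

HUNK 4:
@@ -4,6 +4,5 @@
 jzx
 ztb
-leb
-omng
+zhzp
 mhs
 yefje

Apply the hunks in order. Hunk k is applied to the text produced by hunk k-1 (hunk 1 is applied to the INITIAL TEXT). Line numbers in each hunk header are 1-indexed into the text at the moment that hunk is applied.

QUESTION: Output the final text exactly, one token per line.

Hunk 1: at line 2 remove [dhqzo,zztps,hhx] add [smfmt] -> 6 lines: qta qczmj cscs smfmt mhs yefje
Hunk 2: at line 2 remove [smfmt] add [jzx,ovt] -> 7 lines: qta qczmj cscs jzx ovt mhs yefje
Hunk 3: at line 3 remove [ovt] add [ztb,leb,omng] -> 9 lines: qta qczmj cscs jzx ztb leb omng mhs yefje
Hunk 4: at line 4 remove [leb,omng] add [zhzp] -> 8 lines: qta qczmj cscs jzx ztb zhzp mhs yefje

Answer: qta
qczmj
cscs
jzx
ztb
zhzp
mhs
yefje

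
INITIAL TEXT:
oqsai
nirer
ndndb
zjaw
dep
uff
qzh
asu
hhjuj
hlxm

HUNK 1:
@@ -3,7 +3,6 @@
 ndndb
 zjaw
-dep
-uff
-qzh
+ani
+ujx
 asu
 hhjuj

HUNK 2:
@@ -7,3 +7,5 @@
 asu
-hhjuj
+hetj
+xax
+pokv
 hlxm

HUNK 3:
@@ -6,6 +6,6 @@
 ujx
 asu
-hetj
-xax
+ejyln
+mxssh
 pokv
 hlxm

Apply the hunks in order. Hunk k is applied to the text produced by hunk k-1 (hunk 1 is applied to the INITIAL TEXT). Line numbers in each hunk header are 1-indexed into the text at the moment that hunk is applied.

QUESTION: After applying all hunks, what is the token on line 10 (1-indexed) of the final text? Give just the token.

Hunk 1: at line 3 remove [dep,uff,qzh] add [ani,ujx] -> 9 lines: oqsai nirer ndndb zjaw ani ujx asu hhjuj hlxm
Hunk 2: at line 7 remove [hhjuj] add [hetj,xax,pokv] -> 11 lines: oqsai nirer ndndb zjaw ani ujx asu hetj xax pokv hlxm
Hunk 3: at line 6 remove [hetj,xax] add [ejyln,mxssh] -> 11 lines: oqsai nirer ndndb zjaw ani ujx asu ejyln mxssh pokv hlxm
Final line 10: pokv

Answer: pokv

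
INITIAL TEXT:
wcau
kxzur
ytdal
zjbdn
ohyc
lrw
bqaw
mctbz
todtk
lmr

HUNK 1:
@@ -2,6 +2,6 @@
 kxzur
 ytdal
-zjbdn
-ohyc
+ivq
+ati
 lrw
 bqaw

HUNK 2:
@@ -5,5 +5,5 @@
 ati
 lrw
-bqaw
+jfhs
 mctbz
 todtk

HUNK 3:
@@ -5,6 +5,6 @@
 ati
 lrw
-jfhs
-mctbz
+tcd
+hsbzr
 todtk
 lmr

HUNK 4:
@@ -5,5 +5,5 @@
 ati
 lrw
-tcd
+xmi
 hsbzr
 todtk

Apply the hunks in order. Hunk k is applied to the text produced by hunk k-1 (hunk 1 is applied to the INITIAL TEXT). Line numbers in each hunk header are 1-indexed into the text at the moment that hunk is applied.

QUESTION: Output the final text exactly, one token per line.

Answer: wcau
kxzur
ytdal
ivq
ati
lrw
xmi
hsbzr
todtk
lmr

Derivation:
Hunk 1: at line 2 remove [zjbdn,ohyc] add [ivq,ati] -> 10 lines: wcau kxzur ytdal ivq ati lrw bqaw mctbz todtk lmr
Hunk 2: at line 5 remove [bqaw] add [jfhs] -> 10 lines: wcau kxzur ytdal ivq ati lrw jfhs mctbz todtk lmr
Hunk 3: at line 5 remove [jfhs,mctbz] add [tcd,hsbzr] -> 10 lines: wcau kxzur ytdal ivq ati lrw tcd hsbzr todtk lmr
Hunk 4: at line 5 remove [tcd] add [xmi] -> 10 lines: wcau kxzur ytdal ivq ati lrw xmi hsbzr todtk lmr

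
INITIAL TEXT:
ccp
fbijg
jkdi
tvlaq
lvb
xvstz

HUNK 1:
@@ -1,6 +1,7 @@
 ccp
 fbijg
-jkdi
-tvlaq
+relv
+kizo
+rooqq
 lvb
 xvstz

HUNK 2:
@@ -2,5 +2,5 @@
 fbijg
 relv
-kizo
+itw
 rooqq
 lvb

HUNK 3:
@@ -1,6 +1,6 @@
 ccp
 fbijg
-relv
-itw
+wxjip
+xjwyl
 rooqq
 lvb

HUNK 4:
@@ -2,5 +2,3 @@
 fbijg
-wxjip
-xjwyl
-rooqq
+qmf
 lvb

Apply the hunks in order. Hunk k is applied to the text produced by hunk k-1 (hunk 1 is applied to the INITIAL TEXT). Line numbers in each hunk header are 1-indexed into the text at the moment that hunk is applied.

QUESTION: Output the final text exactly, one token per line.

Answer: ccp
fbijg
qmf
lvb
xvstz

Derivation:
Hunk 1: at line 1 remove [jkdi,tvlaq] add [relv,kizo,rooqq] -> 7 lines: ccp fbijg relv kizo rooqq lvb xvstz
Hunk 2: at line 2 remove [kizo] add [itw] -> 7 lines: ccp fbijg relv itw rooqq lvb xvstz
Hunk 3: at line 1 remove [relv,itw] add [wxjip,xjwyl] -> 7 lines: ccp fbijg wxjip xjwyl rooqq lvb xvstz
Hunk 4: at line 2 remove [wxjip,xjwyl,rooqq] add [qmf] -> 5 lines: ccp fbijg qmf lvb xvstz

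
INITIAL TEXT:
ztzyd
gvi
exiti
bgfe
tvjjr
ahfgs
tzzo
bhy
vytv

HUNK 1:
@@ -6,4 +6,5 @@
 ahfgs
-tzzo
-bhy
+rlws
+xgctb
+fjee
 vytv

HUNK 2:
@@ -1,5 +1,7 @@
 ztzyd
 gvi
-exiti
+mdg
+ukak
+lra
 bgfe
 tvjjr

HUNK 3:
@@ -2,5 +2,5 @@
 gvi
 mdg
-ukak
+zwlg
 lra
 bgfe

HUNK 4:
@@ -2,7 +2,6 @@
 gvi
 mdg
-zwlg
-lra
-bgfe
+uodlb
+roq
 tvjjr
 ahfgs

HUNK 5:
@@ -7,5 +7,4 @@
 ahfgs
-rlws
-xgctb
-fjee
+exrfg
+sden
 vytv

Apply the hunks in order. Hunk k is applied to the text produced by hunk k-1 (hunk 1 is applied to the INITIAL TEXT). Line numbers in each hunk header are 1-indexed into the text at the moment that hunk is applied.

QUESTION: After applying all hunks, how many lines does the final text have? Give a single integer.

Hunk 1: at line 6 remove [tzzo,bhy] add [rlws,xgctb,fjee] -> 10 lines: ztzyd gvi exiti bgfe tvjjr ahfgs rlws xgctb fjee vytv
Hunk 2: at line 1 remove [exiti] add [mdg,ukak,lra] -> 12 lines: ztzyd gvi mdg ukak lra bgfe tvjjr ahfgs rlws xgctb fjee vytv
Hunk 3: at line 2 remove [ukak] add [zwlg] -> 12 lines: ztzyd gvi mdg zwlg lra bgfe tvjjr ahfgs rlws xgctb fjee vytv
Hunk 4: at line 2 remove [zwlg,lra,bgfe] add [uodlb,roq] -> 11 lines: ztzyd gvi mdg uodlb roq tvjjr ahfgs rlws xgctb fjee vytv
Hunk 5: at line 7 remove [rlws,xgctb,fjee] add [exrfg,sden] -> 10 lines: ztzyd gvi mdg uodlb roq tvjjr ahfgs exrfg sden vytv
Final line count: 10

Answer: 10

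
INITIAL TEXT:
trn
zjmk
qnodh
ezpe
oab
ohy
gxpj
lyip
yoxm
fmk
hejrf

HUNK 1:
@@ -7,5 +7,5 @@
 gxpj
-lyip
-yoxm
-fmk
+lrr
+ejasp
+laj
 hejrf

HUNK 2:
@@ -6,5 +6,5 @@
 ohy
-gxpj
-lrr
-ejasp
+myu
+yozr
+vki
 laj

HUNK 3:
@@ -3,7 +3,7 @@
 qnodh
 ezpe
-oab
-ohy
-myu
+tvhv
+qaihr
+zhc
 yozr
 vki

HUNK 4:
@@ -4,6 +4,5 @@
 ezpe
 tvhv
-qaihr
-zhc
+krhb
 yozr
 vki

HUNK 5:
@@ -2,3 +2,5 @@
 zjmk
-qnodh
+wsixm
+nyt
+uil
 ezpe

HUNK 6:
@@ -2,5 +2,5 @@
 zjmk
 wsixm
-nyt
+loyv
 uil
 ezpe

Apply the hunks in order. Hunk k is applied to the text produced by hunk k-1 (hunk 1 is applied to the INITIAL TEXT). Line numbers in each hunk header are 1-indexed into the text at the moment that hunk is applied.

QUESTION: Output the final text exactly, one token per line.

Answer: trn
zjmk
wsixm
loyv
uil
ezpe
tvhv
krhb
yozr
vki
laj
hejrf

Derivation:
Hunk 1: at line 7 remove [lyip,yoxm,fmk] add [lrr,ejasp,laj] -> 11 lines: trn zjmk qnodh ezpe oab ohy gxpj lrr ejasp laj hejrf
Hunk 2: at line 6 remove [gxpj,lrr,ejasp] add [myu,yozr,vki] -> 11 lines: trn zjmk qnodh ezpe oab ohy myu yozr vki laj hejrf
Hunk 3: at line 3 remove [oab,ohy,myu] add [tvhv,qaihr,zhc] -> 11 lines: trn zjmk qnodh ezpe tvhv qaihr zhc yozr vki laj hejrf
Hunk 4: at line 4 remove [qaihr,zhc] add [krhb] -> 10 lines: trn zjmk qnodh ezpe tvhv krhb yozr vki laj hejrf
Hunk 5: at line 2 remove [qnodh] add [wsixm,nyt,uil] -> 12 lines: trn zjmk wsixm nyt uil ezpe tvhv krhb yozr vki laj hejrf
Hunk 6: at line 2 remove [nyt] add [loyv] -> 12 lines: trn zjmk wsixm loyv uil ezpe tvhv krhb yozr vki laj hejrf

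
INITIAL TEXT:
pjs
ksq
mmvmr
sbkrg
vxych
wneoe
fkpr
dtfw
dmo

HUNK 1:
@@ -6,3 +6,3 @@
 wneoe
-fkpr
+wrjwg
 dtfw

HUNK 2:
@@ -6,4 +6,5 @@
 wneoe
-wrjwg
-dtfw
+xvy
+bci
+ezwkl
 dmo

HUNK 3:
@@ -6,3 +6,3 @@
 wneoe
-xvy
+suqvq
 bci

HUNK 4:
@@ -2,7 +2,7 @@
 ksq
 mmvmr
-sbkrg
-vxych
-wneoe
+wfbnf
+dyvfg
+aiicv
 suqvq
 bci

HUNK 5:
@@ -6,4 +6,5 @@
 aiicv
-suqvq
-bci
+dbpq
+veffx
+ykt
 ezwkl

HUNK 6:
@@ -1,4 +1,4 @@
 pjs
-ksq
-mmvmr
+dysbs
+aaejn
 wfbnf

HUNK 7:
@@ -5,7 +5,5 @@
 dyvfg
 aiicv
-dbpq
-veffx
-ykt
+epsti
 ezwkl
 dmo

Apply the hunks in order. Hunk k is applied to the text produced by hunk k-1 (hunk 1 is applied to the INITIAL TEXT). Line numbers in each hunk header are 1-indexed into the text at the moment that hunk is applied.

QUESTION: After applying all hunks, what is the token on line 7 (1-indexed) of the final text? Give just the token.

Hunk 1: at line 6 remove [fkpr] add [wrjwg] -> 9 lines: pjs ksq mmvmr sbkrg vxych wneoe wrjwg dtfw dmo
Hunk 2: at line 6 remove [wrjwg,dtfw] add [xvy,bci,ezwkl] -> 10 lines: pjs ksq mmvmr sbkrg vxych wneoe xvy bci ezwkl dmo
Hunk 3: at line 6 remove [xvy] add [suqvq] -> 10 lines: pjs ksq mmvmr sbkrg vxych wneoe suqvq bci ezwkl dmo
Hunk 4: at line 2 remove [sbkrg,vxych,wneoe] add [wfbnf,dyvfg,aiicv] -> 10 lines: pjs ksq mmvmr wfbnf dyvfg aiicv suqvq bci ezwkl dmo
Hunk 5: at line 6 remove [suqvq,bci] add [dbpq,veffx,ykt] -> 11 lines: pjs ksq mmvmr wfbnf dyvfg aiicv dbpq veffx ykt ezwkl dmo
Hunk 6: at line 1 remove [ksq,mmvmr] add [dysbs,aaejn] -> 11 lines: pjs dysbs aaejn wfbnf dyvfg aiicv dbpq veffx ykt ezwkl dmo
Hunk 7: at line 5 remove [dbpq,veffx,ykt] add [epsti] -> 9 lines: pjs dysbs aaejn wfbnf dyvfg aiicv epsti ezwkl dmo
Final line 7: epsti

Answer: epsti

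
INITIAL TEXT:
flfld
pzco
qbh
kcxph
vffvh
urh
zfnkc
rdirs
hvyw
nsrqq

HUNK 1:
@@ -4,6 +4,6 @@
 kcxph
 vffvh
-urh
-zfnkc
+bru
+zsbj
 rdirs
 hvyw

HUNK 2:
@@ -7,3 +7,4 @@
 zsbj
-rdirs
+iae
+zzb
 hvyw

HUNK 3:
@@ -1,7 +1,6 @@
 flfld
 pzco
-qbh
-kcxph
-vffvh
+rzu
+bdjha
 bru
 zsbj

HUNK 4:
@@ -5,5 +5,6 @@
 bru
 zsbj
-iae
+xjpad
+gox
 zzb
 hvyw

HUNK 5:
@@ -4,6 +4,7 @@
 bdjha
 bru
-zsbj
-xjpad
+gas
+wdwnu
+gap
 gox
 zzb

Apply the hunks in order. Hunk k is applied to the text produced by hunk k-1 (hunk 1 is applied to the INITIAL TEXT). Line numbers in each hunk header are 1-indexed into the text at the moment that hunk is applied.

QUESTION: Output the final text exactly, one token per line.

Answer: flfld
pzco
rzu
bdjha
bru
gas
wdwnu
gap
gox
zzb
hvyw
nsrqq

Derivation:
Hunk 1: at line 4 remove [urh,zfnkc] add [bru,zsbj] -> 10 lines: flfld pzco qbh kcxph vffvh bru zsbj rdirs hvyw nsrqq
Hunk 2: at line 7 remove [rdirs] add [iae,zzb] -> 11 lines: flfld pzco qbh kcxph vffvh bru zsbj iae zzb hvyw nsrqq
Hunk 3: at line 1 remove [qbh,kcxph,vffvh] add [rzu,bdjha] -> 10 lines: flfld pzco rzu bdjha bru zsbj iae zzb hvyw nsrqq
Hunk 4: at line 5 remove [iae] add [xjpad,gox] -> 11 lines: flfld pzco rzu bdjha bru zsbj xjpad gox zzb hvyw nsrqq
Hunk 5: at line 4 remove [zsbj,xjpad] add [gas,wdwnu,gap] -> 12 lines: flfld pzco rzu bdjha bru gas wdwnu gap gox zzb hvyw nsrqq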